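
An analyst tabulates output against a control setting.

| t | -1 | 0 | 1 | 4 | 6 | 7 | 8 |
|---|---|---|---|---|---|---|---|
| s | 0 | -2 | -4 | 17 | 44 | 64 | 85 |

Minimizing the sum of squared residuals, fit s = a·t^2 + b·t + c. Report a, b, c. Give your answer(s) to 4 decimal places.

The normal system AᵀA·[a, b, c]ᵀ = Aᵀs is [[8051, 1135, 167]; [1135, 167, 25]; [167, 25, 7]]·[a, b, c]ᵀ = [10428, 1456, 204]ᵀ.
Solving the 3×3 system (Gaussian elimination) gives a = 70714/45489, b = -64268/45489, c = -43942/15163.

a = 1.5545, b = -1.4128, c = -2.8980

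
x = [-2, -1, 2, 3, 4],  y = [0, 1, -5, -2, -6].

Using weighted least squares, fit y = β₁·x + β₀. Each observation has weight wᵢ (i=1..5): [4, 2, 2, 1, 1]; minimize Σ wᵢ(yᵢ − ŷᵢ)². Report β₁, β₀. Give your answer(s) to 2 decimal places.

β₁ = -0.99, β₀ = -1.50

The normal equations are: 51·β₁ + 1·β₀ = -52;  1·β₁ + 10·β₀ = -16.
(Σwᵢ·x·x = 51, Σwᵢ·x = 1, Σwᵢ·1 = 10, Σwᵢ·x·y = -52, Σwᵢ·y = -16.)
Eliminating β₀: 10·(row 1) − 1·(row 2) gives 509·β₁ = 10·(-52) − 1·(-16) = -504, so β₁ = -504/509.
Then β₀ = ((-16) − 1·(-504/509))/10 = -764/509.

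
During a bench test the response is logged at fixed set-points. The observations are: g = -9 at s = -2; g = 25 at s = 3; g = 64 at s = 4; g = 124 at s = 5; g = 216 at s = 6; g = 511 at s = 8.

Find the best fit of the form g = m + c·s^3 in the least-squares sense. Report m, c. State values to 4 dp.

m = -0.9159, c = 1.0005

Entries of MᵀM: Σ1 = 6, Σs^3 = 936, Σs^3·s^3 = 329314.
Moment sums: Σg = 931, Σs^3·g = 328631.
Eliminating c: 329314·(row 1) − 936·(row 2) gives 1099788·m = 329314·931 − 936·328631 = -1007282, so m = -503641/549894.
Then c = (328631 − 936·(-503641/549894))/329314 = 183395/183298.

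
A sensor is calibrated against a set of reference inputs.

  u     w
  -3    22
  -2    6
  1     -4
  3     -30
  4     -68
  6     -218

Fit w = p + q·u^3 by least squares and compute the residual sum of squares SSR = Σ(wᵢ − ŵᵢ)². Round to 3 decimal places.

SSR = 5.346

With design matrix A, AᵀA = [[6, 273]; [273, 52275]] and Aᵀw = [-292, -52896]ᵀ.
det = 6·52275 − 273² = 239121.
p = ((-292)·52275 − 273·(-52896))/239121 = -274564/79707; q = (6·(-52896) − 273·(-292))/239121 = -79220/79707.
Residuals: -110822/79707, 39682/26569, 11652/26569, 22294/79707, -25144/26569, 9958/79707; SSR = 426080/79707.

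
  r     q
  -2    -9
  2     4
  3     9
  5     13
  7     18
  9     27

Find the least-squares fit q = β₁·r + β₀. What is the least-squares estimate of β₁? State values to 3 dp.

β₁ = 3.145

Normal-equation sums: Σr·r = 172, Σr = 24, Σ1 = 6.
Moment sums: Σr·q = 487, Σq = 62.
Normal equations: [[172, 24]; [24, 6]]·[β₁, β₀]ᵀ = [487, 62]ᵀ.
Eliminating β₀: 6·(row 1) − 24·(row 2) gives 456·β₁ = 6·487 − 24·62 = 1434, so β₁ = 239/76.
Then β₀ = (62 − 24·(239/76))/6 = -128/57.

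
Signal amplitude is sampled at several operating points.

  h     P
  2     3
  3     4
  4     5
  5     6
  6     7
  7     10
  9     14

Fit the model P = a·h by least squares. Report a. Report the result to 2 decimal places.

Entries of AᵀA: Σh·h = 220.
For AᵀP: Σh·P = 306.
Hence a = 306 / 220 ≈ 1.39091.

a = 1.39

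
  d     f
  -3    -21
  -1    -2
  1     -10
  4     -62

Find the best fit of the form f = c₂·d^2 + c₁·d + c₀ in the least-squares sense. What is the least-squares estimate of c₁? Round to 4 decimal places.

From the data, Σd^2·d^2 = 339, Σd^2·d = 37, Σd^2 = 27, Σd·d = 27, Σd = 1, Σ1 = 4.
For Mᵀf: Σd^2·f = -1193, Σd·f = -193, Σf = -95.
Row-reducing yields c₂ = -19279/6556, c₁ = -1789/596, c₀ = -5163/1639.

c₁ = -3.0017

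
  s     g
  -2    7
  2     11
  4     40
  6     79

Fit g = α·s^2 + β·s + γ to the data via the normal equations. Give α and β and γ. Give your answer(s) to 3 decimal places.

α = 1.932, β = 1.382, γ = 1.818

From the data, Σs^2·s^2 = 1584, Σs^2·s = 280, Σs^2 = 60, Σs·s = 60, Σs = 10, Σ1 = 4.
And Σs^2·g = 3556, Σs·g = 642, Σg = 137.
Inverting the 3×3 Gram matrix, [α, β, γ]ᵀ = [85/44, 76/55, 20/11]ᵀ.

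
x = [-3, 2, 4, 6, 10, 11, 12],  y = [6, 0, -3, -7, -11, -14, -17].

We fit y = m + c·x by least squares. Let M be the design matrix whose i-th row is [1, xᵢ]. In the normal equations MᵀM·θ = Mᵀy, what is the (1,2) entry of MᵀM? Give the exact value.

42

Row 1 ↔ basis 1, column 2 ↔ basis x, so (MᵀM)_{1,2} = Σᵢ x = (1)·(-3) + (1)·(2) + (1)·(4) + (1)·(6) + (1)·(10) + (1)·(11) + (1)·(12) = 42.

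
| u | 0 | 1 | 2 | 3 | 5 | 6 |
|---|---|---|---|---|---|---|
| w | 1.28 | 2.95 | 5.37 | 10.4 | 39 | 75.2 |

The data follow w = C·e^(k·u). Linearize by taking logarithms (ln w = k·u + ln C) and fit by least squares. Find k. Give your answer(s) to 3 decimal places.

Linearized form: ln w = k·u + ln C. From the 6 transformed points,
AᵀA = [[75.0000, 17.0000]; [17.0000, 6]], rhs = [55.7076, 13.3350]ᵀ  (here Σu = 17.0000, Σ(u)² = 75.0000, Σln w = 13.3350, Σu·ln w = 55.7076).
Solving (det = 161.0000): k = 0.66801, ln C = 0.32979.

k = 0.668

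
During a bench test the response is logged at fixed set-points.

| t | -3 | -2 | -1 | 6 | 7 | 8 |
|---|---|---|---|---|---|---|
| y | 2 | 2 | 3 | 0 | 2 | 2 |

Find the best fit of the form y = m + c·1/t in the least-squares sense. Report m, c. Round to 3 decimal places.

m = 1.501, c = -1.426

From the data, Σ1 = 6, Σ1/t = -235/168, Σ1/t·1/t = 40217/28224.
For Mᵀy: Σy = 11, Σ1/t·y = -347/84.
So MᵀM·[m, c]ᵀ = Mᵀy: [[6, -235/168]; [-235/168, 40217/28224]]·[m, c]ᵀ = [11, -347/84]ᵀ.
Determinant 6·(40217/28224) − (-235/168)² = 186077/28224.
m = (11·(40217/28224) − (-235/168)·(-347/84))/(186077/28224) = 279297/186077; c = (6·(-347/84) − (-235/168)·11)/(186077/28224) = -265272/186077.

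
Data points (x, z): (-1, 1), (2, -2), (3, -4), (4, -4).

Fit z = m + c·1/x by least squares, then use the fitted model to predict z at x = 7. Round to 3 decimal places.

ẑ = -2.606

Normal-equation sums: Σ1 = 4, Σ1/x = 1/12, Σ1/x·1/x = 205/144.
And Σz = -9, Σ1/x·z = -13/3.
Normal equations: [[4, 1/12]; [1/12, 205/144]]·[m, c]ᵀ = [-9, -13/3]ᵀ.
Determinant 4·(205/144) − (1/12)² = 91/16.
m = ((-9)·(205/144) − (1/12)·(-13/3))/(91/16) = -1793/819; c = (4·(-13/3) − (1/12)·(-9))/(91/16) = -796/273.
At x = 7: ẑ = (-1793/819)·(1) + (-796/273)·(1/7) = -14939/5733.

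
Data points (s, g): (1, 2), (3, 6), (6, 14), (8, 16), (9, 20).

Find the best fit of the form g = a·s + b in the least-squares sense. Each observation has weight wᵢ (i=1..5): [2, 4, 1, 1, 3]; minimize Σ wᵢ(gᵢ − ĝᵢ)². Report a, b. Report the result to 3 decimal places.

a = 2.245, b = -0.499

From the data, Σwᵢ·s·s = 381, Σwᵢ·s = 55, Σwᵢ·1 = 11.
For AᵀWg: Σwᵢ·s·g = 828, Σwᵢ·g = 118.
So AᵀWA·[a, b]ᵀ = AᵀWg: [[381, 55]; [55, 11]]·[a, b]ᵀ = [828, 118]ᵀ.
det = 381·11 − 55² = 1166.
a = (828·11 − 55·118)/1166 = 119/53; b = (381·118 − 55·828)/1166 = -291/583.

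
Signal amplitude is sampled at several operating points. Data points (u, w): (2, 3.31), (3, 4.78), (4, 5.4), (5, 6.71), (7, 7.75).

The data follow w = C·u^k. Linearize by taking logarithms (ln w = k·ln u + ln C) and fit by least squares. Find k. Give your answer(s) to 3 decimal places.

k = 0.679

Taking logs, ln w = k·ln u + ln C, so regress ln w on ln u.
Σln u = 6.7334, Σ(ln u)² = 9.9861, Σln w = 8.3991, Σln u·ln w = 11.9346.
Equations: 9.9861·k + 6.7334·ln C = 11.9346;  6.7334·k + 5·ln C = 8.3991.
Solving (det = 4.5917): k = 0.67916, ln C = 0.76520.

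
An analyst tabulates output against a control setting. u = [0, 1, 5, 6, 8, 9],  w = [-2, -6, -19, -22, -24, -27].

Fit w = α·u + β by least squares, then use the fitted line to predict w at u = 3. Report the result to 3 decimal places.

ŵ = -11.601

Compute the Gram sums: Σu·u = 207, Σu = 29, Σ1 = 6.
And Σu·w = -668, Σw = -100.
Eliminating β: 6·(row 1) − 29·(row 2) gives 401·α = 6·(-668) − 29·(-100) = -1108, so α = -1108/401.
Then β = ((-100) − 29·(-1108/401))/6 = -1328/401.
At u = 3: ŵ = (-1108/401)·(3) + (-1328/401)·(1) = -4652/401.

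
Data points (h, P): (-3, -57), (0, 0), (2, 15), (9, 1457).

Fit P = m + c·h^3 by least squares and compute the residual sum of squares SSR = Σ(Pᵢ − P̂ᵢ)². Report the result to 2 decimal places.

SSR = 4.62

Entries of AᵀA: Σ1 = 4, Σh^3 = 710, Σh^3·h^3 = 532234.
Right-hand side: ΣP = 1415, Σh^3·P = 1063812.
AᵀA·[m, c]ᵀ = AᵀP becomes [[4, 710]; [710, 532234]]·[m, c]ᵀ = [1415, 1063812]ᵀ.
Δ = 4·532234 − 710² = 1624836.
m = (1415·532234 − 710·1063812)/1624836 = -1097705/812418; c = (4·1063812 − 710·1415)/1624836 = 1625299/812418.
Residuals: -663524/406209, 1097705/812418, 93861/270806, -26120/406209; SSR = 3751801/812418.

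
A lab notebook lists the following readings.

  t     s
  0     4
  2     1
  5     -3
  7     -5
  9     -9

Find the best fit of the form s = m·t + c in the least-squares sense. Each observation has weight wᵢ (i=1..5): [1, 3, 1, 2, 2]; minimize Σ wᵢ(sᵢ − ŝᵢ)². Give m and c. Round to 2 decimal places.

m = -1.38, c = 3.93

From the data, Σwᵢ·t·t = 297, Σwᵢ·t = 43, Σwᵢ·1 = 9.
For XᵀWs: Σwᵢ·t·s = -241, Σwᵢ·s = -24.
Normal equations: [[297, 43]; [43, 9]]·[m, c]ᵀ = [-241, -24]ᵀ.
Determinant 297·9 − 43² = 824.
m = ((-241)·9 − 43·(-24))/824 = -1137/824; c = (297·(-24) − 43·(-241))/824 = 3235/824.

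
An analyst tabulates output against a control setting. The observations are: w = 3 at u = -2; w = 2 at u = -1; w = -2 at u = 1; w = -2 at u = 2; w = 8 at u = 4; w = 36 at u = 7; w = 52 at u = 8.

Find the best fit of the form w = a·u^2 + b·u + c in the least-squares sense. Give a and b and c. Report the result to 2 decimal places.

a = 1.01, b = -1.44, c = -2.34

The normal equations are: 6787·a + 919·b + 139·c = 5224;  919·a + 139·b + 19·c = 686;  139·a + 19·b + 7·c = 97.
(Σu^2·u^2 = 6787, Σu^2·u = 919, Σu^2 = 139, Σu·u = 139, Σu = 19, Σ1 = 7, Σu^2·w = 5224, Σu·w = 686, Σw = 97.)
Inverting the 3×3 Gram matrix, [a, b, c]ᵀ = [34613/34188, -16389/11396, -40057/17094]ᵀ.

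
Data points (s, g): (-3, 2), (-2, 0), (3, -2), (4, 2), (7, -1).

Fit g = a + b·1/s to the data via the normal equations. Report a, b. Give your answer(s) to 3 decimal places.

XᵀX·[a, b]ᵀ = Xᵀg reads: 5·a + (-3/28)·b = 1;  (-3/28)·a + (3917/7056)·b = -41/42.
(Σ1 = 5, Σ1/s = -3/28, Σ1/s·1/s = 3917/7056, Σg = 1, Σ1/s·g = -41/42.)
Determinant 5·(3917/7056) − (-3/28)² = 1219/441.
a = (1·(3917/7056) − (-3/28)·(-41/42))/(1219/441) = 3179/19504; b = (5·(-41/42) − (-3/28)·1)/(1219/441) = -8421/4876.

a = 0.163, b = -1.727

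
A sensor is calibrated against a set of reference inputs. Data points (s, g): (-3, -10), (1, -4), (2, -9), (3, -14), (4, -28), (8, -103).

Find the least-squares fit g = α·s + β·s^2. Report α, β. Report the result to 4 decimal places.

Compute the Gram sums: Σs·s = 103, Σs·s^2 = 585, Σs^2·s^2 = 4531.
And Σs·g = -970, Σs^2·g = -7296.
Determinant 103·4531 − 585² = 124468.
α = ((-970)·4531 − 585·(-7296))/124468 = -1715/1682; β = (103·(-7296) − 585·(-970))/124468 = -2487/1682.

α = -1.0196, β = -1.4786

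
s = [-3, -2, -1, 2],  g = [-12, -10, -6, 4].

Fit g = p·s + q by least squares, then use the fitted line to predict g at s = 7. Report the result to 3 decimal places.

ĝ = 20.286

Entries of MᵀM: Σs·s = 18, Σs = -4, Σ1 = 4.
Right-hand side: Σs·g = 70, Σg = -24.
Normal equations: [[18, -4]; [-4, 4]]·[p, q]ᵀ = [70, -24]ᵀ.
det = 18·4 − (-4)² = 56.
p = (70·4 − (-4)·(-24))/56 = 23/7; q = (18·(-24) − (-4)·70)/56 = -19/7.
At s = 7: ĝ = (23/7)·(7) + (-19/7)·(1) = 142/7.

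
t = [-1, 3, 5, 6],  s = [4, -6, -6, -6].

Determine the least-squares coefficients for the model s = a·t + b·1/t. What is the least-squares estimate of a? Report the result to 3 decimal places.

a = -1.048

Entries of XᵀX: Σt·t = 71, Σt·1/t = 4, Σ1/t·1/t = 1061/900.
For Xᵀs: Σt·s = -88, Σ1/t·s = -41/5.
Determinant 71·(1061/900) − 4² = 60931/900.
a = ((-88)·(1061/900) − 4·(-41/5))/(60931/900) = -63848/60931; b = (71·(-41/5) − 4·(-88))/(60931/900) = -207180/60931.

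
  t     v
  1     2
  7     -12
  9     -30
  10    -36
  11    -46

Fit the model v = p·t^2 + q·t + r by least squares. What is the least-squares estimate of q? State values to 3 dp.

From the data, Σt^2·t^2 = 33604, Σt^2·t = 3404, Σt^2 = 352, Σt·t = 352, Σt = 38, Σ1 = 5.
For Aᵀv: Σt^2·v = -12182, Σt·v = -1218, Σv = -122.
AᵀA·[p, q, r]ᵀ = Aᵀv becomes [[33604, 3404, 352]; [3404, 352, 38]; [352, 38, 5]]·[p, q, r]ᵀ = [-12182, -1218, -122]ᵀ.
Solving the 3×3 system (Gaussian elimination) gives p = -2368/4137, q = 16543/8274, r = 967/1379.

q = 1.999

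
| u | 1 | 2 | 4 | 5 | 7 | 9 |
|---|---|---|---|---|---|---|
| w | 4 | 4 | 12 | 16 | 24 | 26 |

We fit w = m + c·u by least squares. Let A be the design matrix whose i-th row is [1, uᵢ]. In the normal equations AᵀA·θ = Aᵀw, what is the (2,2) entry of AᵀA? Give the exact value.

Row 2 ↔ basis u, column 2 ↔ basis u, so (AᵀA)_{2,2} = Σᵢ (u)·(u) = (1)·(1) + (2)·(2) + (4)·(4) + (5)·(5) + (7)·(7) + (9)·(9) = 176.

176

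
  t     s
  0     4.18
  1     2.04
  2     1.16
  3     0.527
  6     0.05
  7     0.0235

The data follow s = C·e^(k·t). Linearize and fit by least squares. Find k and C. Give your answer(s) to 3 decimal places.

k = -0.747, C = 4.554

Let Y = ln s. Fitting Y = k·t + ln C by least squares:
Over the data: Σt = 19.0000, Σ(t)² = 99.0000, Σln s = -5.0954, Σt·ln s = -45.1416.
Normal system: [[99.0000, 19.0000]; [19.0000, 6]]·[k, ln C]ᵀ = [-45.1416, -5.0954]ᵀ.
Slope k = (n·Σt·ln s − Σt·Σln s)/(n·Σ(t)² − (Σt)²) = (6·-45.1416 − 19.0000·-5.0954)/233.0000 = -0.74694; ln C = (Σln s − k·Σt)/n = 1.51609, so C = exp(1.51609) = 4.55438.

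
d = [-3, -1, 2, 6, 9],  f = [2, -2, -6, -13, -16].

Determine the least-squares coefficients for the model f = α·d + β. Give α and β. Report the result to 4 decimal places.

α = -1.5123, β = -3.0679

With design matrix X, XᵀX = [[131, 13]; [13, 5]] and Xᵀf = [-238, -35]ᵀ.
Determinant 131·5 − 13² = 486.
α = ((-238)·5 − 13·(-35))/486 = -245/162; β = (131·(-35) − 13·(-238))/486 = -497/162.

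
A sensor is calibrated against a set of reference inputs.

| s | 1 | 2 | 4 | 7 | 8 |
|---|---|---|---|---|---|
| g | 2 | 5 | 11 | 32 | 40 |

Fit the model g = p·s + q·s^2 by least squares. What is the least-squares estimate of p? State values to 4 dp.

p = 1.0321

The normal equations are: 134·p + 928·q = 600;  928·p + 6770·q = 4326.
Eliminating q: 6770·(row 1) − 928·(row 2) gives 45996·p = 6770·600 − 928·4326 = 47472, so p = 3956/3833.
Then q = (4326 − 928·(3956/3833))/6770 = 1907/3833.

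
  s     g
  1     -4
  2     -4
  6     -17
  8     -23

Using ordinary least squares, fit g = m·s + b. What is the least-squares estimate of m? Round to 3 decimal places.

m = -2.870

Sums needed: Σs·s = 105, Σs = 17, Σ1 = 4.
Right-hand side: Σs·g = -298, Σg = -48.
Δ = 105·4 − 17² = 131.
m = ((-298)·4 − 17·(-48))/131 = -376/131; b = (105·(-48) − 17·(-298))/131 = 26/131.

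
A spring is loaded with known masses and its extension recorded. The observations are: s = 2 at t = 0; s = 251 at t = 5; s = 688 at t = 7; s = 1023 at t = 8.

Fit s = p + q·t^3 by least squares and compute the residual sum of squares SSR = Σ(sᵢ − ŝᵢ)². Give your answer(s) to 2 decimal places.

SSR = 3.01

XᵀX·[p, q]ᵀ = Xᵀs reads: 4·p + 980·q = 1964;  980·p + 395418·q = 791135.
Δ = 4·395418 − 980² = 621272.
p = (1964·395418 − 980·791135)/621272 = 322163/155318; q = (4·791135 − 980·1964)/621272 = 309955/155318.
Residuals: -11527/155318, -40860/77659, 111028/77659, -128809/155318; SSR = 468147/155318.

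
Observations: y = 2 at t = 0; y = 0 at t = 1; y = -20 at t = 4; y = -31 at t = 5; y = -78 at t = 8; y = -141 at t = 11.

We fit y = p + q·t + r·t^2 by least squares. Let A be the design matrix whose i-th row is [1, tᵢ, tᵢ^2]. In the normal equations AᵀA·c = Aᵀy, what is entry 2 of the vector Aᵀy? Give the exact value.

-2410

Entry 2 ↔ basis t, so (Aᵀy)_{2} = Σᵢ (t)·yᵢ = (0)·(2) + (1)·(0) + (4)·(-20) + (5)·(-31) + (8)·(-78) + (11)·(-141) = -2410.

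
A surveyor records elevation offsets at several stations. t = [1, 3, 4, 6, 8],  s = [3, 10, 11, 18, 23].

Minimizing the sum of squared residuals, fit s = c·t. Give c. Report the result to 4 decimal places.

Normal-equation sums: Σt·t = 126.
For Xᵀs: Σt·s = 369.
Normal equations: [[126]]·[c]ᵀ = [369]ᵀ.
c = 369/126 = 2.92857.

c = 2.9286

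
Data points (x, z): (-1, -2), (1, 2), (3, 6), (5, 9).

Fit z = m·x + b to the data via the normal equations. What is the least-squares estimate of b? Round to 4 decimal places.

b = 0.0500

The normal system MᵀM·[m, b]ᵀ = Mᵀz is [[36, 8]; [8, 4]]·[m, b]ᵀ = [67, 15]ᵀ.
Δ = 36·4 − 8² = 80.
m = (67·4 − 8·15)/80 = 37/20; b = (36·15 − 8·67)/80 = 1/20.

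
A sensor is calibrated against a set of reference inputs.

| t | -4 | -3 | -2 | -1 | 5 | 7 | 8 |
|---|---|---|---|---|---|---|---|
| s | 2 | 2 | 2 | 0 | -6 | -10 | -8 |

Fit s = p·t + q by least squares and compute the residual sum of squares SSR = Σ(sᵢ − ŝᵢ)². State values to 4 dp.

SSR = 6.8141

The normal system XᵀX·[p, q]ᵀ = Xᵀs is [[168, 10]; [10, 7]]·[p, q]ᵀ = [-182, -18]ᵀ.
det = 168·7 − 10² = 1076.
p = ((-182)·7 − 10·(-18))/1076 = -547/538; q = (168·(-18) − 10·(-182))/1076 = -301/269.
Residuals: -255/269, 37/538, 292/269, 55/538, 109/538, -949/538, 337/269; SSR = 1833/269.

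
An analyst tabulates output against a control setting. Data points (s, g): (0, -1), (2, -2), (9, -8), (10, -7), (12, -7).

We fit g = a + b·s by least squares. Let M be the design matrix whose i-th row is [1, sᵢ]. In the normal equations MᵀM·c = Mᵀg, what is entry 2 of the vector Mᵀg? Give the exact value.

-230

Entry 2 ↔ basis s, so (Mᵀg)_{2} = Σᵢ (s)·gᵢ = (0)·(-1) + (2)·(-2) + (9)·(-8) + (10)·(-7) + (12)·(-7) = -230.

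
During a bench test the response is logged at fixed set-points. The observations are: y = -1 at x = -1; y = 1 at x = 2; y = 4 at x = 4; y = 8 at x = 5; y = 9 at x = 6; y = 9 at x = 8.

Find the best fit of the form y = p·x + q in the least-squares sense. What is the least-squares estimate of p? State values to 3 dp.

p = 1.300

Entries of MᵀM: Σx·x = 146, Σx = 24, Σ1 = 6.
For Mᵀy: Σx·y = 185, Σy = 30.
Normal equations: [[146, 24]; [24, 6]]·[p, q]ᵀ = [185, 30]ᵀ.
Eliminating q: 6·(row 1) − 24·(row 2) gives 300·p = 6·185 − 24·30 = 390, so p = 13/10.
Then q = (30 − 24·(13/10))/6 = -1/5.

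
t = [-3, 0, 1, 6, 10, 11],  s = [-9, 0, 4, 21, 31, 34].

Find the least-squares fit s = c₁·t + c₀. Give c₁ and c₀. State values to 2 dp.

c₁ = 3.09, c₀ = 0.62

Forming MᵀM = [[267, 25]; [25, 6]] and Mᵀs = [841, 81]ᵀ gives MᵀM·[c₁, c₀]ᵀ = Mᵀs.
Eliminating c₀: 6·(row 1) − 25·(row 2) gives 977·c₁ = 6·841 − 25·81 = 3021, so c₁ = 3021/977.
Then c₀ = (81 − 25·(3021/977))/6 = 602/977.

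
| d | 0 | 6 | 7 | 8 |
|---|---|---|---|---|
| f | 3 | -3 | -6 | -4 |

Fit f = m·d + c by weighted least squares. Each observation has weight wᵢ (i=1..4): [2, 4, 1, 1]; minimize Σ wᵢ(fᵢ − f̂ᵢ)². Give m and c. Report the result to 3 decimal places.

Sums needed: Σwᵢ·d·d = 257, Σwᵢ·d = 39, Σwᵢ·1 = 8.
Right-hand side: Σwᵢ·d·f = -146, Σwᵢ·f = -16.
Δ = 257·8 − 39² = 535.
m = ((-146)·8 − 39·(-16))/535 = -544/535; c = (257·(-16) − 39·(-146))/535 = 1582/535.

m = -1.017, c = 2.957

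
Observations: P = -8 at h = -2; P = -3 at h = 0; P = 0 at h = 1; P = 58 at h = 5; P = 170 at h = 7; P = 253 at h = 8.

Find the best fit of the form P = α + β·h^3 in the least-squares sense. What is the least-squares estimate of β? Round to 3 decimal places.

β = 0.500

Compute the Gram sums: Σ1 = 6, Σh^3 = 973, Σh^3·h^3 = 395483.
Right-hand side: ΣP = 470, Σh^3·P = 195160.
Eliminating β: 395483·(row 1) − 973·(row 2) gives 1426169·α = 395483·470 − 973·195160 = -4013670, so α = -4013670/1426169.
Then β = (195160 − 973·(-4013670/1426169))/395483 = 713650/1426169.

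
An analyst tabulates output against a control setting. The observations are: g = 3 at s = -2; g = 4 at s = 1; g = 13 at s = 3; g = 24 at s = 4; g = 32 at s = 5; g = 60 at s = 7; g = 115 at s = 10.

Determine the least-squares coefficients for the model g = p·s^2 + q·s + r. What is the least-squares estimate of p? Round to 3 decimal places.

Forming MᵀM = [[13380, 1552, 204]; [1552, 204, 28]; [204, 28, 7]] and Mᵀg = [15757, 1863, 251]ᵀ gives MᵀM·[p, q, r]ᵀ = Mᵀg.
Row-reducing yields p = 10991/10828, q = 302969/249044, r = 87755/62261.

p = 1.015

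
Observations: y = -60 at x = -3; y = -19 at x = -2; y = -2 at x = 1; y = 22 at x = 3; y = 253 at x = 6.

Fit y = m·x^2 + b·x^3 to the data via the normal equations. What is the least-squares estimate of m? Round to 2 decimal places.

m = -2.07

Compute the Gram sums: Σx^2·x^2 = 1475, Σx^2·x^3 = 7745, Σx^3·x^3 = 48179.
Right-hand side: Σx^2·y = 8688, Σx^3·y = 57012.
Normal equations: [[1475, 7745]; [7745, 48179]]·[m, b]ᵀ = [8688, 57012]ᵀ.
det = 1475·48179 − 7745² = 11079000.
m = (8688·48179 − 7745·57012)/11079000 = -1914899/923250; b = (1475·57012 − 7745·8688)/11079000 = 280069/184650.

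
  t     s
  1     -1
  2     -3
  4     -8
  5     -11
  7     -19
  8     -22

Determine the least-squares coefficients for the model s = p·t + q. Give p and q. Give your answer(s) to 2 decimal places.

Compute the Gram sums: Σt·t = 159, Σt = 27, Σ1 = 6.
Moment sums: Σt·s = -403, Σs = -64.
Eliminating q: 6·(row 1) − 27·(row 2) gives 225·p = 6·(-403) − 27·(-64) = -690, so p = -46/15.
Then q = ((-64) − 27·(-46/15))/6 = 47/15.

p = -3.07, q = 3.13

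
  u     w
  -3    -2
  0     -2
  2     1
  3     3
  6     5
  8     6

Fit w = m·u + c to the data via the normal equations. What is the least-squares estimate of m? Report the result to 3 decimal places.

Sums needed: Σu·u = 122, Σu = 16, Σ1 = 6.
And Σu·w = 95, Σw = 11.
Normal equations: [[122, 16]; [16, 6]]·[m, c]ᵀ = [95, 11]ᵀ.
Eliminating c: 6·(row 1) − 16·(row 2) gives 476·m = 6·95 − 16·11 = 394, so m = 197/238.
Then c = (11 − 16·(197/238))/6 = -89/238.

m = 0.828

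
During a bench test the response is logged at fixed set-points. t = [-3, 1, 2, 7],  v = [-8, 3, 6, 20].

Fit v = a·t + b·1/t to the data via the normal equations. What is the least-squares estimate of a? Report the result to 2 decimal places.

Normal-equation sums: Σt·t = 63, Σt·1/t = 4, Σ1/t·1/t = 2437/1764.
Moment sums: Σt·v = 179, Σ1/t·v = 242/21.
So MᵀM·[a, b]ᵀ = Mᵀv: [[63, 4]; [4, 2437/1764]]·[a, b]ᵀ = [179, 242/21]ᵀ.
det = 63·(2437/1764) − 4² = 1989/28.
a = (179·(2437/1764) − 4·(242/21))/(1989/28) = 354911/125307; b = (63·(242/21) − 4·179)/(1989/28) = 280/1989.

a = 2.83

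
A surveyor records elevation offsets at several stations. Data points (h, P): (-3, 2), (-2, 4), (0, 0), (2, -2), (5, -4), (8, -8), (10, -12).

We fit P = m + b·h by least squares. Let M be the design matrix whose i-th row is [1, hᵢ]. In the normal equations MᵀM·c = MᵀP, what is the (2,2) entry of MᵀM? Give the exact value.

Row 2 ↔ basis h, column 2 ↔ basis h, so (MᵀM)_{2,2} = Σᵢ (h)·(h) = (-3)·(-3) + (-2)·(-2) + (0)·(0) + (2)·(2) + (5)·(5) + (8)·(8) + (10)·(10) = 206.

206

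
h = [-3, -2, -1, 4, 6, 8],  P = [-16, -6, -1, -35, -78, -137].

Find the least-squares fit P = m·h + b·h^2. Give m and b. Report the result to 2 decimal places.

The normal equations are: 130·m + 756·b = -1643;  756·m + 5746·b = -12305.
Determinant 130·5746 − 756² = 175444.
m = ((-1643)·5746 − 756·(-12305))/175444 = -69049/87722; b = (130·(-12305) − 756·(-1643))/175444 = -178771/87722.

m = -0.79, b = -2.04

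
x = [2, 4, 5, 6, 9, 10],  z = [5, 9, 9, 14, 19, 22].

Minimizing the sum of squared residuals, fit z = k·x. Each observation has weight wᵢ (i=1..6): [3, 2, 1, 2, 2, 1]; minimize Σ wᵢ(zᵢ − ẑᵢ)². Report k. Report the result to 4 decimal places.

k = 2.1762

AᵀWA·[k]ᵀ = AᵀWz reads: 403·k = 877.
Hence k = 877 / 403 ≈ 2.17618.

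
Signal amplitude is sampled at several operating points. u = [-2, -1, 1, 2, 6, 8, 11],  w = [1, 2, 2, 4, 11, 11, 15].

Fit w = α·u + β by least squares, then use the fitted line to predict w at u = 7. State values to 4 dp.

ŵ = 10.4597

Entries of MᵀM: Σu·u = 231, Σu = 25, Σ1 = 7.
And Σu·w = 325, Σw = 46.
Normal equations: [[231, 25]; [25, 7]]·[α, β]ᵀ = [325, 46]ᵀ.
Determinant 231·7 − 25² = 992.
α = (325·7 − 25·46)/992 = 1125/992; β = (231·46 − 25·325)/992 = 2501/992.
At u = 7: ŵ = (1125/992)·(7) + (2501/992)·(1) = 1297/124.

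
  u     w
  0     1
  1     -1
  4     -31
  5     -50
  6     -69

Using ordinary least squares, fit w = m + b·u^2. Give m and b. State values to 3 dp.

Forming MᵀM = [[5, 78]; [78, 2178]] and Mᵀw = [-150, -4231]ᵀ gives MᵀM·[m, b]ᵀ = Mᵀw.
Determinant 5·2178 − 78² = 4806.
m = ((-150)·2178 − 78·(-4231))/4806 = 553/801; b = (5·(-4231) − 78·(-150))/4806 = -9455/4806.

m = 0.690, b = -1.967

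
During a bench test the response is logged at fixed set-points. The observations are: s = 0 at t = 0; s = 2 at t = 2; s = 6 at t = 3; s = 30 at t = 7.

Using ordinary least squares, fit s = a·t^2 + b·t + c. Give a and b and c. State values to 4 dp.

a = 0.6010, b = 0.1001, c = -0.1162

XᵀX·[a, b, c]ᵀ = Xᵀs reads: 2498·a + 378·b + 62·c = 1532;  378·a + 62·b + 12·c = 232;  62·a + 12·b + 4·c = 38.
(Σt^2·t^2 = 2498, Σt^2·t = 378, Σt^2 = 62, Σt·t = 62, Σt = 12, Σ1 = 4, Σt^2·s = 1532, Σt·s = 232, Σs = 38.)
Solving the 3×3 system (Gaussian elimination) gives a = 931/1549, b = 155/1549, c = -180/1549.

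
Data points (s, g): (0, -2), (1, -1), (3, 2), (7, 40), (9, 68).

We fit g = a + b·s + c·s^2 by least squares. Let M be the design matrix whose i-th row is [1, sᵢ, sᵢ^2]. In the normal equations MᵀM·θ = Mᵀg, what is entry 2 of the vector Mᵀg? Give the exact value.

897

Entry 2 ↔ basis s, so (Mᵀg)_{2} = Σᵢ (s)·gᵢ = (0)·(-2) + (1)·(-1) + (3)·(2) + (7)·(40) + (9)·(68) = 897.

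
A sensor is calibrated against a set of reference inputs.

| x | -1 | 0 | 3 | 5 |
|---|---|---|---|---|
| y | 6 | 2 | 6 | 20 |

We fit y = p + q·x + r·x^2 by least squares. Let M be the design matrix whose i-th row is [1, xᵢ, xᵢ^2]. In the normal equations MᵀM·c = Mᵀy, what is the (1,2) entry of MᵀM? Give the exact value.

Row 1 ↔ basis 1, column 2 ↔ basis x, so (MᵀM)_{1,2} = Σᵢ x = (1)·(-1) + (1)·(0) + (1)·(3) + (1)·(5) = 7.

7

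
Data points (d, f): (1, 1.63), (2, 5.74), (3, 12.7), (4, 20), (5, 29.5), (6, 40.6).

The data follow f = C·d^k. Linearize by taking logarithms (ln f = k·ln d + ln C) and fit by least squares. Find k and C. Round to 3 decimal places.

Let Y = ln f. Fitting Y = k·ln d + ln C by least squares:
Σln d = 6.5793, Σ(ln d)² = 9.4099, Σln f = 14.8615, Σln d·ln f = 20.2397.
Equations: 9.4099·k + 6.5793·ln C = 20.2397;  6.5793·k + 6·ln C = 14.8615.
Solving (det = 13.1729): k = 1.79614, ln C = 0.50738, so C = exp(0.50738) = 1.66094.

k = 1.796, C = 1.661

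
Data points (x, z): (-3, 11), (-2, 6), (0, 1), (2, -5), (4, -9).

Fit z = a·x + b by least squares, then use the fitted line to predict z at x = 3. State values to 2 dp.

ẑ = -7.04

Sums needed: Σx·x = 33, Σx = 1, Σ1 = 5.
Right-hand side: Σx·z = -91, Σz = 4.
MᵀM·[a, b]ᵀ = Mᵀz becomes [[33, 1]; [1, 5]]·[a, b]ᵀ = [-91, 4]ᵀ.
det = 33·5 − 1² = 164.
a = ((-91)·5 − 1·4)/164 = -459/164; b = (33·4 − 1·(-91))/164 = 223/164.
At x = 3: ẑ = (-459/164)·(3) + (223/164)·(1) = -577/82.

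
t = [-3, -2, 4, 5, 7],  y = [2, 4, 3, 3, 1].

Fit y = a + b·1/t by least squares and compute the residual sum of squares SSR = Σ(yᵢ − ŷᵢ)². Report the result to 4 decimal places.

From the data, Σ1 = 5, Σ1/t = -101/420, Σ1/t·1/t = 85381/176400.
Right-hand side: Σy = 13, Σ1/t·y = -493/420.
So AᵀA·[a, b]ᵀ = Aᵀy: [[5, -101/420]; [-101/420, 85381/176400]]·[a, b]ᵀ = [13, -493/420]ᵀ.
Eliminating b: (85381/176400)·(row 1) − (-101/420)·(row 2) gives (26044/11025)·a = (85381/176400)·13 − (-101/420)·(-493/420) = 13252/2205, so a = 16565/6511.
Then b = ((-493/420) − (-101/420)·(16565/6511))/(85381/176400) = -7560/6511.
Residuals: -6063/6511, 5699/6511, 4858/6511, 4480/6511, -8974/6511; SSR = 29710/6511.

SSR = 4.5630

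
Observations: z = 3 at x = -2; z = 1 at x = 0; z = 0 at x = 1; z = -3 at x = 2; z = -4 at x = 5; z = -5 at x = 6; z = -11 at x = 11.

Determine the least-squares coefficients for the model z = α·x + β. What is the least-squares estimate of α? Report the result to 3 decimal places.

The normal equations are: 191·α + 23·β = -183;  23·α + 7·β = -19.
(Σx·x = 191, Σx = 23, Σ1 = 7, Σx·z = -183, Σz = -19.)
Eliminating β: 7·(row 1) − 23·(row 2) gives 808·α = 7·(-183) − 23·(-19) = -844, so α = -211/202.
Then β = ((-19) − 23·(-211/202))/7 = 145/202.

α = -1.045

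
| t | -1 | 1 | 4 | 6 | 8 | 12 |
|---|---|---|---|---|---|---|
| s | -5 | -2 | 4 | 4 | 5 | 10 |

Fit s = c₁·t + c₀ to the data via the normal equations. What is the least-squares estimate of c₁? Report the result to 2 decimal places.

c₁ = 1.10

Normal-equation sums: Σt·t = 262, Σt = 30, Σ1 = 6.
Moment sums: Σt·s = 203, Σs = 16.
Eliminating c₀: 6·(row 1) − 30·(row 2) gives 672·c₁ = 6·203 − 30·16 = 738, so c₁ = 123/112.
Then c₀ = (16 − 30·(123/112))/6 = -949/336.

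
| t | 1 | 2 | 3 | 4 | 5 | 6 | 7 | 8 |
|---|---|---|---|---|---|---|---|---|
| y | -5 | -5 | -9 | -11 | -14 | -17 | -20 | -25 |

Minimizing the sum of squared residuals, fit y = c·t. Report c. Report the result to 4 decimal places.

Compute the Gram sums: Σt·t = 204.
And Σt·y = -598.
Normal equations: [[204]]·[c]ᵀ = [-598]ᵀ.
Hence c = -598 / 204 ≈ -2.93137.

c = -2.9314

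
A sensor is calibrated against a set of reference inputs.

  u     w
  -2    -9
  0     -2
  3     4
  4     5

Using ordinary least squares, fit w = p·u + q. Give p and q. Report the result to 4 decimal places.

The normal equations are: 29·p + 5·q = 50;  5·p + 4·q = -2.
(Σu·u = 29, Σu = 5, Σ1 = 4, Σu·w = 50, Σw = -2.)
Determinant 29·4 − 5² = 91.
p = (50·4 − 5·(-2))/91 = 30/13; q = (29·(-2) − 5·50)/91 = -44/13.

p = 2.3077, q = -3.3846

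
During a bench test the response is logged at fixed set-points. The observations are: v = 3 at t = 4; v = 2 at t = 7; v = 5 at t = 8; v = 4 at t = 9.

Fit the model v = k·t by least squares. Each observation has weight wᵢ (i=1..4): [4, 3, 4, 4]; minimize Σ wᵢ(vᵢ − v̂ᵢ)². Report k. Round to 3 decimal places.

k = 0.498

Compute the Gram sums: Σwᵢ·t·t = 791.
Right-hand side: Σwᵢ·t·v = 394.
AᵀWA·[k]ᵀ = AᵀWv becomes [[791]]·[k]ᵀ = [394]ᵀ.
Hence k = 394 / 791 ≈ 0.498104.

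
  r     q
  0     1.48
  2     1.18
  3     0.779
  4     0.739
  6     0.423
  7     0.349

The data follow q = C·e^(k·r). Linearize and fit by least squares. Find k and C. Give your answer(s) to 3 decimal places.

k = -0.215, C = 1.600

Linearized form: ln q = k·r + ln C. From the 6 transformed points,
AᵀA = [[114.0000, 22.0000]; [22.0000, 6]], rhs = [-14.1591, -1.9077]ᵀ  (here Σr = 22.0000, Σ(r)² = 114.0000, Σln q = -1.9077, Σr·ln q = -14.1591).
Solving (det = 200.0000): k = -0.21493, ln C = 0.47011, so C = exp(0.47011) = 1.60017.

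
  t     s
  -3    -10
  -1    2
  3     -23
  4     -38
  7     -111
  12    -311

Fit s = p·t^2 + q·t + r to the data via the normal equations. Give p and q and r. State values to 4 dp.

From the data, Σt^2·t^2 = 23556, Σt^2·t = 2134, Σt^2 = 228, Σt·t = 228, Σt = 22, Σ1 = 6.
And Σt^2·s = -51126, Σt·s = -4702, Σs = -491.
Inverting the 3×3 Gram matrix, [p, q, r]ᵀ = [-1525883/763926, -267039/127321, 1343801/763926]ᵀ.

p = -1.9974, q = -2.0974, r = 1.7591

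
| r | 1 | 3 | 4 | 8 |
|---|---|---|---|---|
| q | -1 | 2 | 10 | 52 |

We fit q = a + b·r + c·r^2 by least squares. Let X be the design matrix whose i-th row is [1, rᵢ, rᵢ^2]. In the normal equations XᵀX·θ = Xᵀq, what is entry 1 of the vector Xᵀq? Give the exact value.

Entry 1 ↔ basis 1, so (Xᵀq)_{1} = Σᵢ qᵢ = (1)·(-1) + (1)·(2) + (1)·(10) + (1)·(52) = 63.

63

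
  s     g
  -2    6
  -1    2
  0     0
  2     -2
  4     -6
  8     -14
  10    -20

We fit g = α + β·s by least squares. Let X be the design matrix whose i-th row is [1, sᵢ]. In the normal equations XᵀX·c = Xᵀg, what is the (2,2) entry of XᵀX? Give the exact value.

Row 2 ↔ basis s, column 2 ↔ basis s, so (XᵀX)_{2,2} = Σᵢ (s)·(s) = (-2)·(-2) + (-1)·(-1) + (0)·(0) + (2)·(2) + (4)·(4) + (8)·(8) + (10)·(10) = 189.

189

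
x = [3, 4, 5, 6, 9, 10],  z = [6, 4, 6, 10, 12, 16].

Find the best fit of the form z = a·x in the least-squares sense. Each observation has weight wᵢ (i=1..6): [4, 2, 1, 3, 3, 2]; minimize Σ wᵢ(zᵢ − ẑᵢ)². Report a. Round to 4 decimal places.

a = 1.4876

Compute the Gram sums: Σwᵢ·x·x = 644.
And Σwᵢ·x·z = 958.
AᵀWA·[a]ᵀ = AᵀWz becomes [[644]]·[a]ᵀ = [958]ᵀ.
a = 958/644 = 1.48758.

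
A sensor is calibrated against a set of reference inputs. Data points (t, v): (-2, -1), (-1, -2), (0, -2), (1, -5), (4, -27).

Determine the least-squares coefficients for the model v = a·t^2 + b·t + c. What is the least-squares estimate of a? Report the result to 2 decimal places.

Entries of AᵀA: Σt^2·t^2 = 274, Σt^2·t = 56, Σt^2 = 22, Σt·t = 22, Σt = 2, Σ1 = 5.
For Aᵀv: Σt^2·v = -443, Σt·v = -109, Σv = -37.
So AᵀA·[a, b, c]ᵀ = Aᵀv: [[274, 56, 22]; [56, 22, 2]; [22, 2, 5]]·[a, b, c]ᵀ = [-443, -109, -37]ᵀ.
Row-reducing yields a = -1245/1274, b = -2889/1274, c = -1397/637.

a = -0.98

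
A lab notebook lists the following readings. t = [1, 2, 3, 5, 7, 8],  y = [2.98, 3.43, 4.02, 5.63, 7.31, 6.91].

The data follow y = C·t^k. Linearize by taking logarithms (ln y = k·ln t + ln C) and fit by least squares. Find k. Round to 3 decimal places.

Let Y = ln y. Fitting Y = k·ln t + ln C by least squares:
Σln t = 7.4265, Σ(ln t)² = 12.3883, Σln y = 9.3661, Σln t·ln y = 13.0545.
Equations: 12.3883·k + 7.4265·ln C = 13.0545;  7.4265·k + 6·ln C = 9.3661.
Δ = 12.3883·6 − (7.4265)² = 19.1764; k = (13.0545·6 − 7.4265·9.3661)/19.1764 = 0.45730, ln C = (12.3883·9.3661 − 7.4265·13.0545)/19.1764 = 0.99499.

k = 0.457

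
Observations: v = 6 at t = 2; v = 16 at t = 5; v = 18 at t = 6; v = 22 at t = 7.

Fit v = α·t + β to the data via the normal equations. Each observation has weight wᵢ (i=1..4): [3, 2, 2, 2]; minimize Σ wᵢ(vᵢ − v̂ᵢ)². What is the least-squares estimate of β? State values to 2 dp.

β = -0.25

With design matrix M, MᵀWM = [[232, 42]; [42, 9]] and MᵀWv = [720, 130]ᵀ.
Determinant 232·9 − 42² = 324.
α = (720·9 − 42·130)/324 = 85/27; β = (232·130 − 42·720)/324 = -20/81.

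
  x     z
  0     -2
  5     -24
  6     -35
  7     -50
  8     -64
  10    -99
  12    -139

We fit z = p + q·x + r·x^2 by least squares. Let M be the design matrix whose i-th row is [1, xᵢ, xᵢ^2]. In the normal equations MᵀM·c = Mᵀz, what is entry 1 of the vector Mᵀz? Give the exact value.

-413

Entry 1 ↔ basis 1, so (Mᵀz)_{1} = Σᵢ zᵢ = (1)·(-2) + (1)·(-24) + (1)·(-35) + (1)·(-50) + (1)·(-64) + (1)·(-99) + (1)·(-139) = -413.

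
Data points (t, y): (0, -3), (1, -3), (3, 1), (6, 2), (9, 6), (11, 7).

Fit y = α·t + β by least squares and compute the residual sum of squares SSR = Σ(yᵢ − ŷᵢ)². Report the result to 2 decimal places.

SSR = 3.08

Sums needed: Σt·t = 248, Σt = 30, Σ1 = 6.
And Σt·y = 143, Σy = 10.
XᵀX·[α, β]ᵀ = Xᵀy becomes [[248, 30]; [30, 6]]·[α, β]ᵀ = [143, 10]ᵀ.
Determinant 248·6 − 30² = 588.
α = (143·6 − 30·10)/588 = 93/98; β = (248·10 − 30·143)/588 = -905/294.
Residuals: 23/294, -128/147, 181/147, -181/294, 79/147, -53/147; SSR = 905/294.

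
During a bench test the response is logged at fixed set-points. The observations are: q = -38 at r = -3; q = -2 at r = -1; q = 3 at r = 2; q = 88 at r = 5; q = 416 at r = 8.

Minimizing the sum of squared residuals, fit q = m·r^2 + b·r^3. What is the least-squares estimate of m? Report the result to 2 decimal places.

m = -1.34

Entries of AᵀA: Σr^2·r^2 = 4819, Σr^2·r^3 = 35681, Σr^3·r^3 = 278563.
Moment sums: Σr^2·q = 28492, Σr^3·q = 225044.
Normal equations: [[4819, 35681]; [35681, 278563]]·[m, b]ᵀ = [28492, 225044]ᵀ.
Eliminating b: 278563·(row 1) − 35681·(row 2) gives 69261336·m = 278563·28492 − 35681·225044 = -92977968, so m = -3874082/2885889.
Then b = (225044 − 35681·(-3874082/2885889))/278563 = 2827666/2885889.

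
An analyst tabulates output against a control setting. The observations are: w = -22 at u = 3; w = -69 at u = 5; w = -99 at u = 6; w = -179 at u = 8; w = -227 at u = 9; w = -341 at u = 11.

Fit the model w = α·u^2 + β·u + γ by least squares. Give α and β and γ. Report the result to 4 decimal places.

Normal-equation sums: Σu^2·u^2 = 27300, Σu^2·u = 2940, Σu^2 = 336, Σu·u = 336, Σu = 42, Σ1 = 6.
And Σu^2·w = -76591, Σu·w = -8231, Σw = -937.
Inverting the 3×3 Gram matrix, [α, β, γ]ᵀ = [-79/28, -13/42, 4]ᵀ.

α = -2.8214, β = -0.3095, γ = 4.0000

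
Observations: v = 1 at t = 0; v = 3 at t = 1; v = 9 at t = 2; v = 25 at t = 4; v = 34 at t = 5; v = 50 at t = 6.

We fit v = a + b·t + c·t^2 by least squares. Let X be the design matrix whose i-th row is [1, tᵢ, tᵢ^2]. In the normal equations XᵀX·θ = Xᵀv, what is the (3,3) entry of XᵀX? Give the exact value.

2194

Row 3 ↔ basis t^2, column 3 ↔ basis t^2, so (XᵀX)_{3,3} = Σᵢ (t^2)·(t^2) = (0)·(0) + (1)·(1) + (4)·(4) + (16)·(16) + (25)·(25) + (36)·(36) = 2194.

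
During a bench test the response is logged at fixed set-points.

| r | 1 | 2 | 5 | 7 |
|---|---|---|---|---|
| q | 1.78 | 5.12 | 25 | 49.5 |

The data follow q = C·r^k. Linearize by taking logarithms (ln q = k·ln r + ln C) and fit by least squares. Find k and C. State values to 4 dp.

k = 1.7038, C = 1.6871

Linearized form: ln q = k·ln r + ln C. From the 4 transformed points,
Over the data: Σln r = 4.2485, Σ(ln r)² = 6.8573, Σln q = 9.3306, Σln r·ln q = 13.9055.
Normal system: [[6.8573, 4.2485]; [4.2485, 4]]·[k, ln C]ᵀ = [13.9055, 9.3306]ᵀ.
Solving (det = 9.3795): k = 1.70380, ln C = 0.52300, so C = exp(0.52300) = 1.68709.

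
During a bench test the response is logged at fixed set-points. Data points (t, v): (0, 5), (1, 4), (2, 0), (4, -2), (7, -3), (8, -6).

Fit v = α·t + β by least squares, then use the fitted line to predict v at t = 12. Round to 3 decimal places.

v̂ = -10.594

Forming AᵀA = [[134, 22]; [22, 6]] and Aᵀv = [-73, -2]ᵀ gives AᵀA·[α, β]ᵀ = Aᵀv.
Determinant 134·6 − 22² = 320.
α = ((-73)·6 − 22·(-2))/320 = -197/160; β = (134·(-2) − 22·(-73))/320 = 669/160.
At t = 12: v̂ = (-197/160)·(12) + (669/160)·(1) = -339/32.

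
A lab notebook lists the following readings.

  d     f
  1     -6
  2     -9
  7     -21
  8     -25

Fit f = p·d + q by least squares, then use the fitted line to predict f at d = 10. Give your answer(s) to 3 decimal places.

Setting ∂/∂p … = 0 gives: 118·p + 18·q = -371;  18·p + 4·q = -61.
det = 118·4 − 18² = 148.
p = ((-371)·4 − 18·(-61))/148 = -193/74; q = (118·(-61) − 18·(-371))/148 = -130/37.
At d = 10: f̂ = (-193/74)·(10) + (-130/37)·(1) = -1095/37.

f̂ = -29.595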